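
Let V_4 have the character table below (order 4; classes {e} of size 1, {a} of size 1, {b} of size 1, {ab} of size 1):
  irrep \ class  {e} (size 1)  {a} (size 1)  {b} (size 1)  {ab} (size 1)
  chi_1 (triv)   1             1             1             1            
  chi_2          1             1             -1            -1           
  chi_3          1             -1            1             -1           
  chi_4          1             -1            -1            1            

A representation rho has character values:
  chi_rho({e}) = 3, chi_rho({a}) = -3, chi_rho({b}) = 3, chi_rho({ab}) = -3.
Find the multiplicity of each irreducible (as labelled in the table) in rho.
Multiplicities: chi_1: 0, chi_2: 0, chi_3: 3, chi_4: 0.

Details: Use <chi_rho, chi> = (1/|G|) sum_C |C| * chi_rho(C) * conj(chi(C)) with |G| = 4 for each irreducible chi in the table:
  <chi_rho, chi_1> = (1/4)[1*(3)*conj(1) + 1*(-3)*conj(1) + 1*(3)*conj(1) + 1*(-3)*conj(1)]
      = (1/4)[(3) + (-3) + (3) + (-3)] = 0/4 = 0
  <chi_rho, chi_2> = (1/4)[1*(3)*conj(1) + 1*(-3)*conj(1) + 1*(3)*conj(-1) + 1*(-3)*conj(-1)]
      = (1/4)[(3) + (-3) + (-3) + (3)] = 0/4 = 0
  <chi_rho, chi_3> = (1/4)[1*(3)*conj(1) + 1*(-3)*conj(-1) + 1*(3)*conj(1) + 1*(-3)*conj(-1)]
      = (1/4)[(3) + (3) + (3) + (3)] = 12/4 = 3
  <chi_rho, chi_4> = (1/4)[1*(3)*conj(1) + 1*(-3)*conj(-1) + 1*(3)*conj(-1) + 1*(-3)*conj(1)]
      = (1/4)[(3) + (3) + (-3) + (-3)] = 0/4 = 0
Dimension check: dim(rho) = sum (mult * dim) = 0*1 + 0*1 + 3*1 + 0*1 = 3 = chi_rho(e) = 3.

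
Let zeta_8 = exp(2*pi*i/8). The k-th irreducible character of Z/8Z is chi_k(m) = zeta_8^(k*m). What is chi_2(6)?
chi_2(6) = zeta_8^12 = -1

Derivation: chi_2(6) = zeta_8^(2*6) = zeta_8^12. Since zeta_8^8 = 1, this equals zeta_8^4 = exp(2*pi*i*4/8) = -1.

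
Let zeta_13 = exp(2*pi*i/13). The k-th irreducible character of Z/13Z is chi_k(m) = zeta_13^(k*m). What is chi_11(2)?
chi_11(2) = zeta_13^22 = exp(-8*I*pi/13)

Derivation: chi_11(2) = zeta_13^(11*2) = zeta_13^22. Since zeta_13^13 = 1, this equals zeta_13^9 = exp(2*pi*i*9/13) = exp(-8*I*pi/13).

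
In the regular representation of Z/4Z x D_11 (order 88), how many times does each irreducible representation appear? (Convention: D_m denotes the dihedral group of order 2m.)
Each irreducible V_i of dimension d_i appears with multiplicity d_i, i.e. rho_reg = (direct sum over all irreducibles V_i) d_i V_i. The irreducible dimensions for Z/4Z x D_11 are 1, 1, 1, 1, 1, 1, 1, 1, 2, 2, 2, 2, 2, 2, 2, 2, 2, 2, 2, 2, 2, 2, 2, 2, 2, 2, 2, 2: 8 irreducibles of dimension 1, each with multiplicity 1; 20 irreducibles of dimension 2, each with multiplicity 2. Total dimension 8*1*1 + 20*2*2 = 88 = |G|.

Reasoning: General theorem: in the regular representation of a finite group G, each irreducible appears with multiplicity equal to its dimension. Check: dim(rho_reg) = sum d_i^2 = 1 + 1 + 1 + 1 + 1 + 1 + 1 + 1 + 4 + 4 + 4 + 4 + 4 + 4 + 4 + 4 + 4 + 4 + 4 + 4 + 4 + 4 + 4 + 4 + 4 + 4 + 4 + 4 = 88 = |G|.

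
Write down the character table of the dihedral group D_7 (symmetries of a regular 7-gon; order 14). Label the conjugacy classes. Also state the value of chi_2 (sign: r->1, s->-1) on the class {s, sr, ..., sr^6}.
Conjugacy classes: {e} of size 1, {r^1, r^6} of size 2, {r^2, r^5} of size 2, {r^3, r^4} of size 2, {s, sr, ..., sr^6} of size 7.
Character table:
  irrep \ class              {e} (size 1)  {r^1, r^6} (size 2)  {r^2, r^5} (size 2)  {r^3, r^4} (size 2)  {s, sr, ..., sr^6} (size 7)
  chi_1 (triv)               1             1                    1                    1                    1                          
  chi_2 (sign: r->1, s->-1)  1             1                    1                    1                    -1                         
  chi_3 (2d, j=1)            2             2*cos(2*pi/7)        -2*cos(3*pi/7)       -2*cos(pi/7)         0                          
  chi_4 (2d, j=2)            2             -2*cos(3*pi/7)       -2*cos(pi/7)         2*cos(2*pi/7)        0                          
  chi_5 (2d, j=3)            2             -2*cos(pi/7)         2*cos(2*pi/7)        -2*cos(3*pi/7)       0                          

Spot check: chi_2 (sign: r->1, s->-1) on {s, sr, ..., sr^6} = -1.

Solution. D_7 has order 2*7 = 14 with 5 conjugacy classes, hence 5 irreducibles. Sum of squared dims 1 + 1 + 4 + 4 + 4 = 14 = |G|. Linear characters come from the abelianisation; the 2-dimensional irreps have character r^k -> 2*cos(2*pi*j*k/7), reflections -> 0.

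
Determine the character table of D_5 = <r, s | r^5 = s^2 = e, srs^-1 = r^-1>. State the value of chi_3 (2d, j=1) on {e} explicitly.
Conjugacy classes: {e} of size 1, {r^1, r^4} of size 2, {r^2, r^3} of size 2, {s, sr, ..., sr^4} of size 5.
Character table:
  irrep \ class              {e} (size 1)  {r^1, r^4} (size 2)  {r^2, r^3} (size 2)  {s, sr, ..., sr^4} (size 5)
  chi_1 (triv)               1             1                    1                    1                          
  chi_2 (sign: r->1, s->-1)  1             1                    1                    -1                         
  chi_3 (2d, j=1)            2             -1/2 + sqrt(5)/2     -sqrt(5)/2 - 1/2     0                          
  chi_4 (2d, j=2)            2             -sqrt(5)/2 - 1/2     -1/2 + sqrt(5)/2     0                          

Spot check: chi_3 (2d, j=1) on {e} = 2.

Derivation: D_5 has order 2*5 = 10 with 4 conjugacy classes, hence 4 irreducibles. Sum of squared dims 1 + 1 + 4 + 4 = 10 = |G|. Linear characters come from the abelianisation; the 2-dimensional irreps have character r^k -> 2*cos(2*pi*j*k/5), reflections -> 0.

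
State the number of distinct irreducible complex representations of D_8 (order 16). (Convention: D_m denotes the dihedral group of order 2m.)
7

Working: The number of irreducible complex representations of a finite group equals its number of conjugacy classes. D_8 has 7 conjugacy classes (n/2 + 3 for n even), so D_8 (order 16) has exactly 7 irreducible complex representations.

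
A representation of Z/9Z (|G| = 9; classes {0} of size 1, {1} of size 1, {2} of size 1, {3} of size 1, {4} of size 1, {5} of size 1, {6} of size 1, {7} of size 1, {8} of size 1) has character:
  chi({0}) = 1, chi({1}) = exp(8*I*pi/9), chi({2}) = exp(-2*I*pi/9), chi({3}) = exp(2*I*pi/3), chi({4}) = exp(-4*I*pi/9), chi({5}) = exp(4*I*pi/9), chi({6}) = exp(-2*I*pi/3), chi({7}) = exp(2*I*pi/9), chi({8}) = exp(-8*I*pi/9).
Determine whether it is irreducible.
Irreducible: <chi, chi> = 1.

Why: <chi, chi> = (1/|G|) sum_C |C| * |chi(C)|^2 = (1/9)[1*|1|^2 + 1*|exp(8*I*pi/9)|^2 + 1*|exp(-2*I*pi/9)|^2 + 1*|exp(2*I*pi/3)|^2 + 1*|exp(-4*I*pi/9)|^2 + 1*|exp(4*I*pi/9)|^2 + 1*|exp(-2*I*pi/3)|^2 + 1*|exp(2*I*pi/9)|^2 + 1*|exp(-8*I*pi/9)|^2]
  = (1/9)[(1) + (1) + (1) + (1) + (1) + (1) + (1) + (1) + (1)] = 9/9 = 1.
(Exp terms are combined using exp(i*s)*conj(exp(i*t)) = exp(i*(s-t)), and sums of them are collapsed using the identity that for every m > 1 the m distinct m-th roots of unity sum to 0, e.g. 1 + exp(2*I*pi/3) + exp(-2*I*pi/3) = 0.)
A character is irreducible iff <chi, chi> = 1, so this representation is irreducible.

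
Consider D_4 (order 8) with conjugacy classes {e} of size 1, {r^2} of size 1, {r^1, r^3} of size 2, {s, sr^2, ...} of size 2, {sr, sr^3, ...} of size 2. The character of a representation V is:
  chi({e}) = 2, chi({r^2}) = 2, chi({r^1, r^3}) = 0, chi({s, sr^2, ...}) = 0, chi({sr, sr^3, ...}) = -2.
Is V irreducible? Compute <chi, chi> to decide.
Not irreducible (reducible): <chi, chi> = 2 > 1.

Argument: <chi, chi> = (1/|G|) sum_C |C| * |chi(C)|^2 = (1/8)[1*|2|^2 + 1*|2|^2 + 2*|0|^2 + 2*|0|^2 + 2*|-2|^2]
  = (1/8)[(4) + (4) + (0) + (0) + (8)] = 16/8 = 2.
A character is irreducible iff <chi, chi> = 1, so this representation is reducible.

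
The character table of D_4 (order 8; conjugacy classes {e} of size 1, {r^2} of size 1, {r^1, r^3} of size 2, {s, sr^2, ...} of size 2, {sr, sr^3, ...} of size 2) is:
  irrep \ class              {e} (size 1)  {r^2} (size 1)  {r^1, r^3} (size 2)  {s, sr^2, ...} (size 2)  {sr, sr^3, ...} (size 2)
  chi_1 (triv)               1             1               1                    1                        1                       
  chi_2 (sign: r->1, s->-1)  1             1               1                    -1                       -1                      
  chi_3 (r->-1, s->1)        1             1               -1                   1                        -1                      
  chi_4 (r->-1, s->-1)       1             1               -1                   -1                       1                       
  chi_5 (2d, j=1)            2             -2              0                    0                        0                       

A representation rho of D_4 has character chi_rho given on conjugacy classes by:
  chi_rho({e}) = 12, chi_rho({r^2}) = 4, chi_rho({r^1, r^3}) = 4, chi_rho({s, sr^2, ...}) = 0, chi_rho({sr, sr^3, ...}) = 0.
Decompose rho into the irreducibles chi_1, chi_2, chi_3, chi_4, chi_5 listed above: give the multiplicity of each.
Multiplicities: chi_1: 3, chi_2: 3, chi_3: 1, chi_4: 1, chi_5: 2.

Explanation: Use <chi_rho, chi> = (1/|G|) sum_C |C| * chi_rho(C) * conj(chi(C)) with |G| = 8 for each irreducible chi in the table:
  <chi_rho, chi_1> = (1/8)[1*(12)*conj(1) + 1*(4)*conj(1) + 2*(4)*conj(1) + 2*(0)*conj(1) + 2*(0)*conj(1)]
      = (1/8)[(12) + (4) + (8) + (0) + (0)] = 24/8 = 3
  <chi_rho, chi_2> = (1/8)[1*(12)*conj(1) + 1*(4)*conj(1) + 2*(4)*conj(1) + 2*(0)*conj(-1) + 2*(0)*conj(-1)]
      = (1/8)[(12) + (4) + (8) + (0) + (0)] = 24/8 = 3
  <chi_rho, chi_3> = (1/8)[1*(12)*conj(1) + 1*(4)*conj(1) + 2*(4)*conj(-1) + 2*(0)*conj(1) + 2*(0)*conj(-1)]
      = (1/8)[(12) + (4) + (-8) + (0) + (0)] = 8/8 = 1
  <chi_rho, chi_4> = (1/8)[1*(12)*conj(1) + 1*(4)*conj(1) + 2*(4)*conj(-1) + 2*(0)*conj(-1) + 2*(0)*conj(1)]
      = (1/8)[(12) + (4) + (-8) + (0) + (0)] = 8/8 = 1
  <chi_rho, chi_5> = (1/8)[1*(12)*conj(2) + 1*(4)*conj(-2) + 2*(4)*conj(0) + 2*(0)*conj(0) + 2*(0)*conj(0)]
      = (1/8)[(24) + (-8) + (0) + (0) + (0)] = 16/8 = 2
Dimension check: dim(rho) = sum (mult * dim) = 3*1 + 3*1 + 1*1 + 1*1 + 2*2 = 12 = chi_rho(e) = 12.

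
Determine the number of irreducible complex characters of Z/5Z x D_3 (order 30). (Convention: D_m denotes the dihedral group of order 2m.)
15

Derivation: The number of irreducible complex representations of a finite group equals its number of conjugacy classes. For a direct product, #classes(G x H) = #classes(G) * #classes(H). Z/5Z has 5 classes (abelian), D_3 has 3 classes, so 5 * 3 = 15, so Z/5Z x D_3 (order 30) has exactly 15 irreducible complex representations.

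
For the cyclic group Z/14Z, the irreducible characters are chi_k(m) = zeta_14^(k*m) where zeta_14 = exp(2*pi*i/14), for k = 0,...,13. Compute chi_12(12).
chi_12(12) = zeta_14^144 = exp(4*I*pi/7)

Proof sketch: chi_12(12) = zeta_14^(12*12) = zeta_14^144. Since zeta_14^14 = 1, this equals zeta_14^4 = exp(2*pi*i*4/14) = exp(4*I*pi/7).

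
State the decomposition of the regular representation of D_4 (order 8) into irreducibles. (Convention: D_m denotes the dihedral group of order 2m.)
Each irreducible V_i of dimension d_i appears with multiplicity d_i, i.e. rho_reg = (direct sum over all irreducibles V_i) d_i V_i. The irreducible dimensions for D_4 are 1, 1, 1, 1, 2: 4 irreducibles of dimension 1, each with multiplicity 1; 1 irreducible of dimension 2, with multiplicity 2. Total dimension 4*1*1 + 1*2*2 = 8 = |G|.

Solution. General theorem: in the regular representation of a finite group G, each irreducible appears with multiplicity equal to its dimension. Check: dim(rho_reg) = sum d_i^2 = 1 + 1 + 1 + 1 + 4 = 8 = |G|.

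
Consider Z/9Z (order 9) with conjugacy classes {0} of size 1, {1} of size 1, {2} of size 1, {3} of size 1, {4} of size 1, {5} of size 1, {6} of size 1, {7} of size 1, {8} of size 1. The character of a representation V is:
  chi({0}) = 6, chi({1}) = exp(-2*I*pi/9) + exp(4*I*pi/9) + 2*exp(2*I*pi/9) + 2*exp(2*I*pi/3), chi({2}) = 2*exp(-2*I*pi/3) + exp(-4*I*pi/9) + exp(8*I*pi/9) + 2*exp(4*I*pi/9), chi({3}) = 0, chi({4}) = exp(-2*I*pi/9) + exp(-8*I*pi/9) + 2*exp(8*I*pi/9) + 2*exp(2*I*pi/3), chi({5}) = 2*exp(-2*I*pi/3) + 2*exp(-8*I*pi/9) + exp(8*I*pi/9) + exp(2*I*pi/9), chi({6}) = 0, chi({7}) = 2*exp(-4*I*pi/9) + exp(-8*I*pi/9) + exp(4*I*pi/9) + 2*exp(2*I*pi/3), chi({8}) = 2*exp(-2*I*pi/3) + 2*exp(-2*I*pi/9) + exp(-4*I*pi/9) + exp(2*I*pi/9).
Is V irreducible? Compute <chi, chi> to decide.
Not irreducible (reducible): <chi, chi> = 10 > 1.

Proof sketch: <chi, chi> = (1/|G|) sum_C |C| * |chi(C)|^2 = (1/9)[1*|6|^2 + 1*|exp(-2*I*pi/9) + exp(4*I*pi/9) + 2*exp(2*I*pi/9) + 2*exp(2*I*pi/3)|^2 + 1*|2*exp(-2*I*pi/3) + exp(-4*I*pi/9) + exp(8*I*pi/9) + 2*exp(4*I*pi/9)|^2 + 1*|0|^2 + 1*|exp(-2*I*pi/9) + exp(-8*I*pi/9) + 2*exp(8*I*pi/9) + 2*exp(2*I*pi/3)|^2 + 1*|2*exp(-2*I*pi/3) + 2*exp(-8*I*pi/9) + exp(8*I*pi/9) + exp(2*I*pi/9)|^2 + 1*|0|^2 + 1*|2*exp(-4*I*pi/9) + exp(-8*I*pi/9) + exp(4*I*pi/9) + 2*exp(2*I*pi/3)|^2 + 1*|2*exp(-2*I*pi/3) + 2*exp(-2*I*pi/9) + exp(-4*I*pi/9) + exp(2*I*pi/9)|^2]
  = (1/9)[(36) + (10 + 6*exp(-4*I*pi/9) + 4*exp(-2*I*pi/9) + exp(-2*I*pi/3) + 2*exp(-8*I*pi/9) + 2*exp(8*I*pi/9) + exp(2*I*pi/3) + 4*exp(2*I*pi/9) + 6*exp(4*I*pi/9)) + (10 + 4*exp(-4*I*pi/9) + 6*exp(-8*I*pi/9) + 2*exp(-2*I*pi/9) + exp(-2*I*pi/3) + exp(2*I*pi/3) + 2*exp(2*I*pi/9) + 6*exp(8*I*pi/9) + 4*exp(4*I*pi/9)) + (0) + (10 + 6*exp(-2*I*pi/9) + 2*exp(-4*I*pi/9) + 4*exp(-8*I*pi/9) + exp(-2*I*pi/3) + exp(2*I*pi/3) + 4*exp(8*I*pi/9) + 2*exp(4*I*pi/9) + 6*exp(2*I*pi/9)) + (10 + 6*exp(-2*I*pi/9) + 2*exp(-4*I*pi/9) + 4*exp(-8*I*pi/9) + exp(-2*I*pi/3) + exp(2*I*pi/3) + 4*exp(8*I*pi/9) + 2*exp(4*I*pi/9) + 6*exp(2*I*pi/9)) + (0) + (10 + 4*exp(-4*I*pi/9) + 6*exp(-8*I*pi/9) + 2*exp(-2*I*pi/9) + exp(-2*I*pi/3) + exp(2*I*pi/3) + 2*exp(2*I*pi/9) + 6*exp(8*I*pi/9) + 4*exp(4*I*pi/9)) + (10 + 6*exp(-4*I*pi/9) + 4*exp(-2*I*pi/9) + exp(-2*I*pi/3) + 2*exp(-8*I*pi/9) + 2*exp(8*I*pi/9) + exp(2*I*pi/3) + 4*exp(2*I*pi/9) + 6*exp(4*I*pi/9))] = 90/9 = 10.
(Exp terms are combined using exp(i*s)*conj(exp(i*t)) = exp(i*(s-t)), and sums of them are collapsed using the identity that for every m > 1 the m distinct m-th roots of unity sum to 0, e.g. 1 + exp(2*I*pi/3) + exp(-2*I*pi/3) = 0.)
A character is irreducible iff <chi, chi> = 1, so this representation is reducible.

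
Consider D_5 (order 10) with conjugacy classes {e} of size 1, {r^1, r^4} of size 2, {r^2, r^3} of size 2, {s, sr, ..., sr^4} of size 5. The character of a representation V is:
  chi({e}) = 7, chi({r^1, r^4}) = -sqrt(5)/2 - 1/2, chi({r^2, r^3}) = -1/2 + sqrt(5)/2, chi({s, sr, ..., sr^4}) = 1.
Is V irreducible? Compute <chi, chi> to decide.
Not irreducible (reducible): <chi, chi> = 6 > 1.

Explanation: <chi, chi> = (1/|G|) sum_C |C| * |chi(C)|^2 = (1/10)[1*|7|^2 + 2*|-sqrt(5)/2 - 1/2|^2 + 2*|-1/2 + sqrt(5)/2|^2 + 5*|1|^2]
  = (1/10)[(49) + (sqrt(5) + 3) + (3 - sqrt(5)) + (5)] = 60/10 = 6.
A character is irreducible iff <chi, chi> = 1, so this representation is reducible.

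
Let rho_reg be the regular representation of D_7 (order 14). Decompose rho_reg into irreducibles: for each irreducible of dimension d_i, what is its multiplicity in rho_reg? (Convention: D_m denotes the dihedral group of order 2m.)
Each irreducible V_i of dimension d_i appears with multiplicity d_i, i.e. rho_reg = (direct sum over all irreducibles V_i) d_i V_i. The irreducible dimensions for D_7 are 1, 1, 2, 2, 2: 2 irreducibles of dimension 1, each with multiplicity 1; 3 irreducibles of dimension 2, each with multiplicity 2. Total dimension 2*1*1 + 3*2*2 = 14 = |G|.

Derivation: General theorem: in the regular representation of a finite group G, each irreducible appears with multiplicity equal to its dimension. Check: dim(rho_reg) = sum d_i^2 = 1 + 1 + 4 + 4 + 4 = 14 = |G|.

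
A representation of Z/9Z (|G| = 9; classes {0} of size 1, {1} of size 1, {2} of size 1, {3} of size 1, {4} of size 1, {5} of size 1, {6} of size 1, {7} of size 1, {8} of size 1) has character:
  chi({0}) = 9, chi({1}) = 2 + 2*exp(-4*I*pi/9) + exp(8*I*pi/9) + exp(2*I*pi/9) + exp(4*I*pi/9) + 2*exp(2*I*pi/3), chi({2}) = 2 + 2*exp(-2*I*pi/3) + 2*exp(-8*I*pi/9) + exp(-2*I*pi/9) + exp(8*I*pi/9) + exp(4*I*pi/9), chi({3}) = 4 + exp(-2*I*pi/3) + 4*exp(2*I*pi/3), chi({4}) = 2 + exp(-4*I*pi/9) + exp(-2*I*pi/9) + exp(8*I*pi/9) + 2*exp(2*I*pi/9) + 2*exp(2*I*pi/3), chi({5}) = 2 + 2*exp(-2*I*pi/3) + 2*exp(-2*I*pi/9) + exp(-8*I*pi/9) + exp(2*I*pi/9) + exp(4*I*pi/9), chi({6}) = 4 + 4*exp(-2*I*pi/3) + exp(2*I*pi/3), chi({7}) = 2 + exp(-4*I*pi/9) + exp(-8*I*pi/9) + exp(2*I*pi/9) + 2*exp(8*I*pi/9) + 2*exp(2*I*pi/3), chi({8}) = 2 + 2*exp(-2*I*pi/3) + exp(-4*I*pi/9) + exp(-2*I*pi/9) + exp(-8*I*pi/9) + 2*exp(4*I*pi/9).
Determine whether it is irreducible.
Not irreducible (reducible): <chi, chi> = 15 > 1.

Working: <chi, chi> = (1/|G|) sum_C |C| * |chi(C)|^2 = (1/9)[1*|9|^2 + 1*|2 + 2*exp(-4*I*pi/9) + exp(8*I*pi/9) + exp(2*I*pi/9) + exp(4*I*pi/9) + 2*exp(2*I*pi/3)|^2 + 1*|2 + 2*exp(-2*I*pi/3) + 2*exp(-8*I*pi/9) + exp(-2*I*pi/9) + exp(8*I*pi/9) + exp(4*I*pi/9)|^2 + 1*|4 + exp(-2*I*pi/3) + 4*exp(2*I*pi/3)|^2 + 1*|2 + exp(-4*I*pi/9) + exp(-2*I*pi/9) + exp(8*I*pi/9) + 2*exp(2*I*pi/9) + 2*exp(2*I*pi/3)|^2 + 1*|2 + 2*exp(-2*I*pi/3) + 2*exp(-2*I*pi/9) + exp(-8*I*pi/9) + exp(2*I*pi/9) + exp(4*I*pi/9)|^2 + 1*|4 + 4*exp(-2*I*pi/3) + exp(2*I*pi/3)|^2 + 1*|2 + exp(-4*I*pi/9) + exp(-8*I*pi/9) + exp(2*I*pi/9) + 2*exp(8*I*pi/9) + 2*exp(2*I*pi/3)|^2 + 1*|2 + 2*exp(-2*I*pi/3) + exp(-4*I*pi/9) + exp(-2*I*pi/9) + exp(-8*I*pi/9) + 2*exp(4*I*pi/9)|^2]
  = (1/9)[(81) + (15 + 9*exp(-4*I*pi/9) + 9*exp(-2*I*pi/3) + 7*exp(-2*I*pi/9) + 8*exp(-8*I*pi/9) + 8*exp(8*I*pi/9) + 7*exp(2*I*pi/9) + 9*exp(2*I*pi/3) + 9*exp(4*I*pi/9)) + (15 + 9*exp(-2*I*pi/3) + 7*exp(-4*I*pi/9) + 8*exp(-2*I*pi/9) + 9*exp(-8*I*pi/9) + 9*exp(8*I*pi/9) + 8*exp(2*I*pi/9) + 7*exp(4*I*pi/9) + 9*exp(2*I*pi/3)) + (9) + (15 + 8*exp(-4*I*pi/9) + 9*exp(-2*I*pi/3) + 9*exp(-2*I*pi/9) + 7*exp(-8*I*pi/9) + 7*exp(8*I*pi/9) + 9*exp(2*I*pi/9) + 9*exp(2*I*pi/3) + 8*exp(4*I*pi/9)) + (15 + 8*exp(-4*I*pi/9) + 9*exp(-2*I*pi/3) + 9*exp(-2*I*pi/9) + 7*exp(-8*I*pi/9) + 7*exp(8*I*pi/9) + 9*exp(2*I*pi/9) + 9*exp(2*I*pi/3) + 8*exp(4*I*pi/9)) + (9) + (15 + 9*exp(-2*I*pi/3) + 7*exp(-4*I*pi/9) + 8*exp(-2*I*pi/9) + 9*exp(-8*I*pi/9) + 9*exp(8*I*pi/9) + 8*exp(2*I*pi/9) + 7*exp(4*I*pi/9) + 9*exp(2*I*pi/3)) + (15 + 9*exp(-4*I*pi/9) + 9*exp(-2*I*pi/3) + 7*exp(-2*I*pi/9) + 8*exp(-8*I*pi/9) + 8*exp(8*I*pi/9) + 7*exp(2*I*pi/9) + 9*exp(2*I*pi/3) + 9*exp(4*I*pi/9))] = 135/9 = 15.
(Exp terms are combined using exp(i*s)*conj(exp(i*t)) = exp(i*(s-t)), and sums of them are collapsed using the identity that for every m > 1 the m distinct m-th roots of unity sum to 0, e.g. 1 + exp(2*I*pi/3) + exp(-2*I*pi/3) = 0.)
A character is irreducible iff <chi, chi> = 1, so this representation is reducible.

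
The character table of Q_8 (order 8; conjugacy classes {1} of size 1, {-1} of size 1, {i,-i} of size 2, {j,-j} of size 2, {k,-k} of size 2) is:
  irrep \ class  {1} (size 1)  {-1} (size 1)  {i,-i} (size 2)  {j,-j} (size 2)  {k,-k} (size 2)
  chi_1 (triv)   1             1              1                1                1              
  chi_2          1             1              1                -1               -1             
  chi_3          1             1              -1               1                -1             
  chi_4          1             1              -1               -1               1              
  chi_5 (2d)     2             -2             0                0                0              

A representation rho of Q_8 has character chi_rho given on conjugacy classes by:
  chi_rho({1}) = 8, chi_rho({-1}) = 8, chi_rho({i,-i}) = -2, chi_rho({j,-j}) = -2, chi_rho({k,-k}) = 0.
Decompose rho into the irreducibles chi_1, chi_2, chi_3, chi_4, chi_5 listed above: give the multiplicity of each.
Multiplicities: chi_1: 1, chi_2: 2, chi_3: 2, chi_4: 3, chi_5: 0.

Reasoning: Use <chi_rho, chi> = (1/|G|) sum_C |C| * chi_rho(C) * conj(chi(C)) with |G| = 8 for each irreducible chi in the table:
  <chi_rho, chi_1> = (1/8)[1*(8)*conj(1) + 1*(8)*conj(1) + 2*(-2)*conj(1) + 2*(-2)*conj(1) + 2*(0)*conj(1)]
      = (1/8)[(8) + (8) + (-4) + (-4) + (0)] = 8/8 = 1
  <chi_rho, chi_2> = (1/8)[1*(8)*conj(1) + 1*(8)*conj(1) + 2*(-2)*conj(1) + 2*(-2)*conj(-1) + 2*(0)*conj(-1)]
      = (1/8)[(8) + (8) + (-4) + (4) + (0)] = 16/8 = 2
  <chi_rho, chi_3> = (1/8)[1*(8)*conj(1) + 1*(8)*conj(1) + 2*(-2)*conj(-1) + 2*(-2)*conj(1) + 2*(0)*conj(-1)]
      = (1/8)[(8) + (8) + (4) + (-4) + (0)] = 16/8 = 2
  <chi_rho, chi_4> = (1/8)[1*(8)*conj(1) + 1*(8)*conj(1) + 2*(-2)*conj(-1) + 2*(-2)*conj(-1) + 2*(0)*conj(1)]
      = (1/8)[(8) + (8) + (4) + (4) + (0)] = 24/8 = 3
  <chi_rho, chi_5> = (1/8)[1*(8)*conj(2) + 1*(8)*conj(-2) + 2*(-2)*conj(0) + 2*(-2)*conj(0) + 2*(0)*conj(0)]
      = (1/8)[(16) + (-16) + (0) + (0) + (0)] = 0/8 = 0
Dimension check: dim(rho) = sum (mult * dim) = 1*1 + 2*1 + 2*1 + 3*1 + 0*2 = 8 = chi_rho(e) = 8.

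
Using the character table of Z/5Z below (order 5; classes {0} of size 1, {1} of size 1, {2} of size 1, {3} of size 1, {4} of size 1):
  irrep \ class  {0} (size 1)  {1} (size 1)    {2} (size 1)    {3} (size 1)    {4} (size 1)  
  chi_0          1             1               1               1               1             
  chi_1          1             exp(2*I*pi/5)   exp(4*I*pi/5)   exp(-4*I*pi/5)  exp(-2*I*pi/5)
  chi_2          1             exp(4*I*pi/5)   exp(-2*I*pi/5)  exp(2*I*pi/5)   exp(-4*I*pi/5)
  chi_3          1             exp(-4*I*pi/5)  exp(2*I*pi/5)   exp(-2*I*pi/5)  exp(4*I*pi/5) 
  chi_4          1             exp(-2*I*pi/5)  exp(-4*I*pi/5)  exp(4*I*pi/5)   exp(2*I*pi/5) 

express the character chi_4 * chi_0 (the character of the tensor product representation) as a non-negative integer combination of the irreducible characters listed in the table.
chi_4 tensor chi_0 = chi_4 (all other irreducibles have multiplicity 0).

Reasoning: The character of a tensor product is the pointwise product (chi_4 * chi_0)(C) = chi_4(C) * chi_0(C):
  {0}: (1)*(1), {1}: (exp(-2*I*pi/5))*(1), {2}: (exp(-4*I*pi/5))*(1), {3}: (exp(4*I*pi/5))*(1), {4}: (exp(2*I*pi/5))*(1)
so (chi_4 * chi_0) takes values
  {0} -> 1, {1} -> exp(-2*I*pi/5), {2} -> exp(-4*I*pi/5), {3} -> exp(4*I*pi/5), {4} -> exp(2*I*pi/5).
Now take the inner product of this character with each irreducible chi from the table, <chi_4*chi_0, chi> = (1/5) sum_C |C| (chi_4*chi_0)(C) conj(chi(C)):
  <chi_4*chi_0, chi_0> = (1/5)[1*(1)*conj(1) + 1*(exp(-2*I*pi/5))*conj(1) + 1*(exp(-4*I*pi/5))*conj(1) + 1*(exp(4*I*pi/5))*conj(1) + 1*(exp(2*I*pi/5))*conj(1)]
      = (1/5)[(1) + (exp(-2*I*pi/5)) + (exp(-4*I*pi/5)) + (exp(4*I*pi/5)) + (exp(2*I*pi/5))] = 0/5 = 0
  <chi_4*chi_0, chi_1> = (1/5)[1*(1)*conj(1) + 1*(exp(-2*I*pi/5))*conj(exp(2*I*pi/5)) + 1*(exp(-4*I*pi/5))*conj(exp(4*I*pi/5)) + 1*(exp(4*I*pi/5))*conj(exp(-4*I*pi/5)) + 1*(exp(2*I*pi/5))*conj(exp(-2*I*pi/5))]
      = (1/5)[(1) + (exp(-4*I*pi/5)) + (exp(2*I*pi/5)) + (exp(-2*I*pi/5)) + (exp(4*I*pi/5))] = 0/5 = 0
  <chi_4*chi_0, chi_2> = (1/5)[1*(1)*conj(1) + 1*(exp(-2*I*pi/5))*conj(exp(4*I*pi/5)) + 1*(exp(-4*I*pi/5))*conj(exp(-2*I*pi/5)) + 1*(exp(4*I*pi/5))*conj(exp(2*I*pi/5)) + 1*(exp(2*I*pi/5))*conj(exp(-4*I*pi/5))]
      = (1/5)[(1) + (exp(4*I*pi/5)) + (exp(-2*I*pi/5)) + (exp(2*I*pi/5)) + (exp(-4*I*pi/5))] = 0/5 = 0
  <chi_4*chi_0, chi_3> = (1/5)[1*(1)*conj(1) + 1*(exp(-2*I*pi/5))*conj(exp(-4*I*pi/5)) + 1*(exp(-4*I*pi/5))*conj(exp(2*I*pi/5)) + 1*(exp(4*I*pi/5))*conj(exp(-2*I*pi/5)) + 1*(exp(2*I*pi/5))*conj(exp(4*I*pi/5))]
      = (1/5)[(1) + (exp(2*I*pi/5)) + (exp(4*I*pi/5)) + (exp(-4*I*pi/5)) + (exp(-2*I*pi/5))] = 0/5 = 0
  <chi_4*chi_0, chi_4> = (1/5)[1*(1)*conj(1) + 1*(exp(-2*I*pi/5))*conj(exp(-2*I*pi/5)) + 1*(exp(-4*I*pi/5))*conj(exp(-4*I*pi/5)) + 1*(exp(4*I*pi/5))*conj(exp(4*I*pi/5)) + 1*(exp(2*I*pi/5))*conj(exp(2*I*pi/5))]
      = (1/5)[(1) + (1) + (1) + (1) + (1)] = 5/5 = 1
(Exp terms are combined using exp(i*s)*conj(exp(i*t)) = exp(i*(s-t)), and sums of them are collapsed using the identity that for every m > 1 the m distinct m-th roots of unity sum to 0, e.g. 1 + exp(2*I*pi/3) + exp(-2*I*pi/3) = 0.)
Hence the multiplicities are chi_4: 1. Dimension check: dim(chi_4)*dim(chi_0) = 1*1 = 1 and sum (mult * dim) = 1*1 = 1.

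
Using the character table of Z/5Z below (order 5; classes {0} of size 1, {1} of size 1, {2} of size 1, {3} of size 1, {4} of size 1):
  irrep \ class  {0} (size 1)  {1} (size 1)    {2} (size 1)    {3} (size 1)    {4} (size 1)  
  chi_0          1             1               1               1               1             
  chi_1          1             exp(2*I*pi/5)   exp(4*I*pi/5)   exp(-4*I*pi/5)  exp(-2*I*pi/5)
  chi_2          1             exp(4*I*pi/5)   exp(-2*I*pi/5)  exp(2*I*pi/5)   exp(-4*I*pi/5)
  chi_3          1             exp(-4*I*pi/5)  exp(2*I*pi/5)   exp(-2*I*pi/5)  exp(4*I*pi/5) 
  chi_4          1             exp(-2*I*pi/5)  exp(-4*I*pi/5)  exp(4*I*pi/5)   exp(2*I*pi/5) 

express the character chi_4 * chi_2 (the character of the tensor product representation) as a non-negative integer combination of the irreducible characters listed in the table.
chi_4 tensor chi_2 = chi_1 (all other irreducibles have multiplicity 0).

Solution. The character of a tensor product is the pointwise product (chi_4 * chi_2)(C) = chi_4(C) * chi_2(C):
  {0}: (1)*(1), {1}: (exp(-2*I*pi/5))*(exp(4*I*pi/5)), {2}: (exp(-4*I*pi/5))*(exp(-2*I*pi/5)), {3}: (exp(4*I*pi/5))*(exp(2*I*pi/5)), {4}: (exp(2*I*pi/5))*(exp(-4*I*pi/5))
so (chi_4 * chi_2) takes values
  {0} -> 1, {1} -> exp(2*I*pi/5), {2} -> exp(4*I*pi/5), {3} -> exp(-4*I*pi/5), {4} -> exp(-2*I*pi/5).
Now take the inner product of this character with each irreducible chi from the table, <chi_4*chi_2, chi> = (1/5) sum_C |C| (chi_4*chi_2)(C) conj(chi(C)):
  <chi_4*chi_2, chi_0> = (1/5)[1*(1)*conj(1) + 1*(exp(2*I*pi/5))*conj(1) + 1*(exp(4*I*pi/5))*conj(1) + 1*(exp(-4*I*pi/5))*conj(1) + 1*(exp(-2*I*pi/5))*conj(1)]
      = (1/5)[(1) + (exp(2*I*pi/5)) + (exp(4*I*pi/5)) + (exp(-4*I*pi/5)) + (exp(-2*I*pi/5))] = 0/5 = 0
  <chi_4*chi_2, chi_1> = (1/5)[1*(1)*conj(1) + 1*(exp(2*I*pi/5))*conj(exp(2*I*pi/5)) + 1*(exp(4*I*pi/5))*conj(exp(4*I*pi/5)) + 1*(exp(-4*I*pi/5))*conj(exp(-4*I*pi/5)) + 1*(exp(-2*I*pi/5))*conj(exp(-2*I*pi/5))]
      = (1/5)[(1) + (1) + (1) + (1) + (1)] = 5/5 = 1
  <chi_4*chi_2, chi_2> = (1/5)[1*(1)*conj(1) + 1*(exp(2*I*pi/5))*conj(exp(4*I*pi/5)) + 1*(exp(4*I*pi/5))*conj(exp(-2*I*pi/5)) + 1*(exp(-4*I*pi/5))*conj(exp(2*I*pi/5)) + 1*(exp(-2*I*pi/5))*conj(exp(-4*I*pi/5))]
      = (1/5)[(1) + (exp(-2*I*pi/5)) + (exp(-4*I*pi/5)) + (exp(4*I*pi/5)) + (exp(2*I*pi/5))] = 0/5 = 0
  <chi_4*chi_2, chi_3> = (1/5)[1*(1)*conj(1) + 1*(exp(2*I*pi/5))*conj(exp(-4*I*pi/5)) + 1*(exp(4*I*pi/5))*conj(exp(2*I*pi/5)) + 1*(exp(-4*I*pi/5))*conj(exp(-2*I*pi/5)) + 1*(exp(-2*I*pi/5))*conj(exp(4*I*pi/5))]
      = (1/5)[(1) + (exp(-4*I*pi/5)) + (exp(2*I*pi/5)) + (exp(-2*I*pi/5)) + (exp(4*I*pi/5))] = 0/5 = 0
  <chi_4*chi_2, chi_4> = (1/5)[1*(1)*conj(1) + 1*(exp(2*I*pi/5))*conj(exp(-2*I*pi/5)) + 1*(exp(4*I*pi/5))*conj(exp(-4*I*pi/5)) + 1*(exp(-4*I*pi/5))*conj(exp(4*I*pi/5)) + 1*(exp(-2*I*pi/5))*conj(exp(2*I*pi/5))]
      = (1/5)[(1) + (exp(4*I*pi/5)) + (exp(-2*I*pi/5)) + (exp(2*I*pi/5)) + (exp(-4*I*pi/5))] = 0/5 = 0
(Exp terms are combined using exp(i*s)*conj(exp(i*t)) = exp(i*(s-t)), and sums of them are collapsed using the identity that for every m > 1 the m distinct m-th roots of unity sum to 0, e.g. 1 + exp(2*I*pi/3) + exp(-2*I*pi/3) = 0.)
Hence the multiplicities are chi_1: 1. Dimension check: dim(chi_4)*dim(chi_2) = 1*1 = 1 and sum (mult * dim) = 1*1 = 1.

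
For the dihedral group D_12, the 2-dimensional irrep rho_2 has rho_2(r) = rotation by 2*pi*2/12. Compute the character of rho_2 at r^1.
chi_{rho_2}(r^1) = 2*cos(2*pi*2*1/12) = 1

Argument: rho_2(r^1) is rotation by angle 2*pi*2*1/12, whose trace is 2*cos(2*pi*2*1/12) = 1.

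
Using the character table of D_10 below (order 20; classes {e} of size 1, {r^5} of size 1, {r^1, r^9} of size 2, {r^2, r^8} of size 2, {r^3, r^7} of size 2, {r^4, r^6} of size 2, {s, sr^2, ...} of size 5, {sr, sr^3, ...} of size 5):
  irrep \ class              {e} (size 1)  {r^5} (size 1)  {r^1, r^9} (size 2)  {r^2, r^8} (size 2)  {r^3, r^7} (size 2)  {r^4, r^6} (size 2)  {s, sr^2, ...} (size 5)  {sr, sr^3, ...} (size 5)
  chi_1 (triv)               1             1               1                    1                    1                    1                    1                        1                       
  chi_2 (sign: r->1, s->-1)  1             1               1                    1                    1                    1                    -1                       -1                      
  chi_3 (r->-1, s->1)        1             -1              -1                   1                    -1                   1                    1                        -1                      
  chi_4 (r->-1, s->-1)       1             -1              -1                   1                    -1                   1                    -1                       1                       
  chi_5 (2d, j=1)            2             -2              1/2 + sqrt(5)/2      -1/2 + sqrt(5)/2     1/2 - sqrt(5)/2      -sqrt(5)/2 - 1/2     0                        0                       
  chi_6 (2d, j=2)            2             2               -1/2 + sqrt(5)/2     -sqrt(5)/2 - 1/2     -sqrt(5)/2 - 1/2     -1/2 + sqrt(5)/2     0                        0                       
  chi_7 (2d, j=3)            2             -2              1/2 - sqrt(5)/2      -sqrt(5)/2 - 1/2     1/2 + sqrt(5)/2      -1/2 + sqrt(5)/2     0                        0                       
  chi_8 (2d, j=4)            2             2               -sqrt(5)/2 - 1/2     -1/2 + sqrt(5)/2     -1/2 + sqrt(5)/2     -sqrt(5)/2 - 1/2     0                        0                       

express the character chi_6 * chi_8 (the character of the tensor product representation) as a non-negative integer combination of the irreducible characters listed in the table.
chi_6 tensor chi_8 = chi_6 + chi_8 (all other irreducibles have multiplicity 0).

Justification: The character of a tensor product is the pointwise product (chi_6 * chi_8)(C) = chi_6(C) * chi_8(C):
  {e}: (2)*(2), {r^5}: (2)*(2), {r^1, r^9}: (-1/2 + sqrt(5)/2)*(-sqrt(5)/2 - 1/2), {r^2, r^8}: (-sqrt(5)/2 - 1/2)*(-1/2 + sqrt(5)/2), {r^3, r^7}: (-sqrt(5)/2 - 1/2)*(-1/2 + sqrt(5)/2), {r^4, r^6}: (-1/2 + sqrt(5)/2)*(-sqrt(5)/2 - 1/2), {s, sr^2, ...}: (0)*(0), {sr, sr^3, ...}: (0)*(0)
so (chi_6 * chi_8) takes values
  {e} -> 4, {r^5} -> 4, {r^1, r^9} -> -1, {r^2, r^8} -> -1, {r^3, r^7} -> -1, {r^4, r^6} -> -1, {s, sr^2, ...} -> 0, {sr, sr^3, ...} -> 0.
Now take the inner product of this character with each irreducible chi from the table, <chi_6*chi_8, chi> = (1/20) sum_C |C| (chi_6*chi_8)(C) conj(chi(C)):
  <chi_6*chi_8, chi_1> = (1/20)[1*(4)*conj(1) + 1*(4)*conj(1) + 2*(-1)*conj(1) + 2*(-1)*conj(1) + 2*(-1)*conj(1) + 2*(-1)*conj(1) + 5*(0)*conj(1) + 5*(0)*conj(1)]
      = (1/20)[(4) + (4) + (-2) + (-2) + (-2) + (-2) + (0) + (0)] = 0/20 = 0
  <chi_6*chi_8, chi_2> = (1/20)[1*(4)*conj(1) + 1*(4)*conj(1) + 2*(-1)*conj(1) + 2*(-1)*conj(1) + 2*(-1)*conj(1) + 2*(-1)*conj(1) + 5*(0)*conj(-1) + 5*(0)*conj(-1)]
      = (1/20)[(4) + (4) + (-2) + (-2) + (-2) + (-2) + (0) + (0)] = 0/20 = 0
  <chi_6*chi_8, chi_3> = (1/20)[1*(4)*conj(1) + 1*(4)*conj(-1) + 2*(-1)*conj(-1) + 2*(-1)*conj(1) + 2*(-1)*conj(-1) + 2*(-1)*conj(1) + 5*(0)*conj(1) + 5*(0)*conj(-1)]
      = (1/20)[(4) + (-4) + (2) + (-2) + (2) + (-2) + (0) + (0)] = 0/20 = 0
  <chi_6*chi_8, chi_4> = (1/20)[1*(4)*conj(1) + 1*(4)*conj(-1) + 2*(-1)*conj(-1) + 2*(-1)*conj(1) + 2*(-1)*conj(-1) + 2*(-1)*conj(1) + 5*(0)*conj(-1) + 5*(0)*conj(1)]
      = (1/20)[(4) + (-4) + (2) + (-2) + (2) + (-2) + (0) + (0)] = 0/20 = 0
  <chi_6*chi_8, chi_5> = (1/20)[1*(4)*conj(2) + 1*(4)*conj(-2) + 2*(-1)*conj(1/2 + sqrt(5)/2) + 2*(-1)*conj(-1/2 + sqrt(5)/2) + 2*(-1)*conj(1/2 - sqrt(5)/2) + 2*(-1)*conj(-sqrt(5)/2 - 1/2) + 5*(0)*conj(0) + 5*(0)*conj(0)]
      = (1/20)[(8) + (-8) + (-sqrt(5) - 1) + (1 - sqrt(5)) + (-1 + sqrt(5)) + (1 + sqrt(5)) + (0) + (0)] = 0/20 = 0
  <chi_6*chi_8, chi_6> = (1/20)[1*(4)*conj(2) + 1*(4)*conj(2) + 2*(-1)*conj(-1/2 + sqrt(5)/2) + 2*(-1)*conj(-sqrt(5)/2 - 1/2) + 2*(-1)*conj(-sqrt(5)/2 - 1/2) + 2*(-1)*conj(-1/2 + sqrt(5)/2) + 5*(0)*conj(0) + 5*(0)*conj(0)]
      = (1/20)[(8) + (8) + (1 - sqrt(5)) + (1 + sqrt(5)) + (1 + sqrt(5)) + (1 - sqrt(5)) + (0) + (0)] = 20/20 = 1
  <chi_6*chi_8, chi_7> = (1/20)[1*(4)*conj(2) + 1*(4)*conj(-2) + 2*(-1)*conj(1/2 - sqrt(5)/2) + 2*(-1)*conj(-sqrt(5)/2 - 1/2) + 2*(-1)*conj(1/2 + sqrt(5)/2) + 2*(-1)*conj(-1/2 + sqrt(5)/2) + 5*(0)*conj(0) + 5*(0)*conj(0)]
      = (1/20)[(8) + (-8) + (-1 + sqrt(5)) + (1 + sqrt(5)) + (-sqrt(5) - 1) + (1 - sqrt(5)) + (0) + (0)] = 0/20 = 0
  <chi_6*chi_8, chi_8> = (1/20)[1*(4)*conj(2) + 1*(4)*conj(2) + 2*(-1)*conj(-sqrt(5)/2 - 1/2) + 2*(-1)*conj(-1/2 + sqrt(5)/2) + 2*(-1)*conj(-1/2 + sqrt(5)/2) + 2*(-1)*conj(-sqrt(5)/2 - 1/2) + 5*(0)*conj(0) + 5*(0)*conj(0)]
      = (1/20)[(8) + (8) + (1 + sqrt(5)) + (1 - sqrt(5)) + (1 - sqrt(5)) + (1 + sqrt(5)) + (0) + (0)] = 20/20 = 1
Hence the multiplicities are chi_6: 1, chi_8: 1. Dimension check: dim(chi_6)*dim(chi_8) = 2*2 = 4 and sum (mult * dim) = 1*2 + 1*2 = 4.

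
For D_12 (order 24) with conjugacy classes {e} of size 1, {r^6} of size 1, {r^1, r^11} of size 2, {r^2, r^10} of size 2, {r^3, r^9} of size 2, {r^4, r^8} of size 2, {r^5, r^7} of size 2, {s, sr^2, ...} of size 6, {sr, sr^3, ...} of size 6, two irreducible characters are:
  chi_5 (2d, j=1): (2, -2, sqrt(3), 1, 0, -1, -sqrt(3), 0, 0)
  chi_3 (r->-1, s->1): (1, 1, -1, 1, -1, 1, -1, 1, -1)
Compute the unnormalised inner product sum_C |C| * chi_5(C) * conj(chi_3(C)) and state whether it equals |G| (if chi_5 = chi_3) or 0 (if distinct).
Sum = 0; so <chi_5, chi_3> = 0 (distinct irreducibles are orthogonal).

Derivation: Compute term by term over conjugacy classes (|C| * chi_5(C) * conj(chi_3(C))):
  1*(2)*conj(1) + 1*(-2)*conj(1) + 2*(sqrt(3))*conj(-1) + 2*(1)*conj(1) + 2*(0)*conj(-1) + 2*(-1)*conj(1) + 2*(-sqrt(3))*conj(-1) + 6*(0)*conj(1) + 6*(0)*conj(-1)
  = (2) + (-2) + (-2*sqrt(3)) + (2) + (0) + (-2) + (2*sqrt(3)) + (0) + (0)
  = 0.
Dividing by |G| = 24 gives 0/24 = 0, matching the row-orthogonality relation <chi_5, chi_3> = [chi_5 = chi_3].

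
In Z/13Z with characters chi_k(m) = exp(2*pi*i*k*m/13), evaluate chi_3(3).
chi_3(3) = zeta_13^9 = exp(-8*I*pi/13)

Reasoning: chi_3(3) = zeta_13^(3*3) = zeta_13^9. Since zeta_13^13 = 1, this equals zeta_13^9 = exp(2*pi*i*9/13) = exp(-8*I*pi/13).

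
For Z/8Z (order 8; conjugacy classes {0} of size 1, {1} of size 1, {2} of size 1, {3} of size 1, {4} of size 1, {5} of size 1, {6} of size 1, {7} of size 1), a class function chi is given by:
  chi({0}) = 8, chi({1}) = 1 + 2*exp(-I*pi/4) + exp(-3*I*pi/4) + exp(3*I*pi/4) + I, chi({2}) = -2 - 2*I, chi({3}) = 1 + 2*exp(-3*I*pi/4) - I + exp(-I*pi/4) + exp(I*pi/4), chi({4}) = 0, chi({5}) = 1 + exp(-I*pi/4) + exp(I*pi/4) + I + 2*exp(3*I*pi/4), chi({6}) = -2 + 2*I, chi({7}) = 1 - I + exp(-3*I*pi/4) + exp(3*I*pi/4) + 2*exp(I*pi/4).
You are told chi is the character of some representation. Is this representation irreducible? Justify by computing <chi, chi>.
Not irreducible (reducible): <chi, chi> = 12 > 1.

Argument: <chi, chi> = (1/|G|) sum_C |C| * |chi(C)|^2 = (1/8)[1*|8|^2 + 1*|1 + 2*exp(-I*pi/4) + exp(-3*I*pi/4) + exp(3*I*pi/4) + I|^2 + 1*|-2 - 2*I|^2 + 1*|1 + 2*exp(-3*I*pi/4) - I + exp(-I*pi/4) + exp(I*pi/4)|^2 + 1*|0|^2 + 1*|1 + exp(-I*pi/4) + exp(I*pi/4) + I + 2*exp(3*I*pi/4)|^2 + 1*|-2 + 2*I|^2 + 1*|1 - I + exp(-3*I*pi/4) + exp(3*I*pi/4) + 2*exp(I*pi/4)|^2]
  = (1/8)[(64) + (4 + 2*exp(-3*I*pi/4) + 2*exp(-I*pi/4) + 4*exp(3*I*pi/4)) + (8) + (4 + 4*exp(-I*pi/4) + 2*exp(3*I*pi/4) + 2*exp(I*pi/4)) + (0) + (4 + 4*exp(-I*pi/4) + 2*exp(3*I*pi/4) + 2*exp(I*pi/4)) + (8) + (4 + 2*exp(-3*I*pi/4) + 2*exp(-I*pi/4) + 4*exp(3*I*pi/4))] = 96/8 = 12.
(Exp terms are combined using exp(i*s)*conj(exp(i*t)) = exp(i*(s-t)), and sums of them are collapsed using the identity that for every m > 1 the m distinct m-th roots of unity sum to 0, e.g. 1 + exp(2*I*pi/3) + exp(-2*I*pi/3) = 0.)
A character is irreducible iff <chi, chi> = 1, so this representation is reducible.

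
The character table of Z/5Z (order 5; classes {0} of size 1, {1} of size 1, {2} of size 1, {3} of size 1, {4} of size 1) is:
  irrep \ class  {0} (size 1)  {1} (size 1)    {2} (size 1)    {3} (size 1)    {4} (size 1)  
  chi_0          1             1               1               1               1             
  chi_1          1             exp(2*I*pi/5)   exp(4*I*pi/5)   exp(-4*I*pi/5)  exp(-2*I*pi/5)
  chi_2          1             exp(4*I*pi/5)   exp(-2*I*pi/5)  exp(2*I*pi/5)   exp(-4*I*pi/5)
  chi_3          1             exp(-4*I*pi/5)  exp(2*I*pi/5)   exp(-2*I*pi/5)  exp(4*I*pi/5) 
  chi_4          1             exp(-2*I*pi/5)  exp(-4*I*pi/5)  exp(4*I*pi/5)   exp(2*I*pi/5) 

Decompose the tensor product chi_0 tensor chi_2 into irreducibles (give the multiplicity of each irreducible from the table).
chi_0 tensor chi_2 = chi_2 (all other irreducibles have multiplicity 0).

Working: The character of a tensor product is the pointwise product (chi_0 * chi_2)(C) = chi_0(C) * chi_2(C):
  {0}: (1)*(1), {1}: (1)*(exp(4*I*pi/5)), {2}: (1)*(exp(-2*I*pi/5)), {3}: (1)*(exp(2*I*pi/5)), {4}: (1)*(exp(-4*I*pi/5))
so (chi_0 * chi_2) takes values
  {0} -> 1, {1} -> exp(4*I*pi/5), {2} -> exp(-2*I*pi/5), {3} -> exp(2*I*pi/5), {4} -> exp(-4*I*pi/5).
Now take the inner product of this character with each irreducible chi from the table, <chi_0*chi_2, chi> = (1/5) sum_C |C| (chi_0*chi_2)(C) conj(chi(C)):
  <chi_0*chi_2, chi_0> = (1/5)[1*(1)*conj(1) + 1*(exp(4*I*pi/5))*conj(1) + 1*(exp(-2*I*pi/5))*conj(1) + 1*(exp(2*I*pi/5))*conj(1) + 1*(exp(-4*I*pi/5))*conj(1)]
      = (1/5)[(1) + (exp(4*I*pi/5)) + (exp(-2*I*pi/5)) + (exp(2*I*pi/5)) + (exp(-4*I*pi/5))] = 0/5 = 0
  <chi_0*chi_2, chi_1> = (1/5)[1*(1)*conj(1) + 1*(exp(4*I*pi/5))*conj(exp(2*I*pi/5)) + 1*(exp(-2*I*pi/5))*conj(exp(4*I*pi/5)) + 1*(exp(2*I*pi/5))*conj(exp(-4*I*pi/5)) + 1*(exp(-4*I*pi/5))*conj(exp(-2*I*pi/5))]
      = (1/5)[(1) + (exp(2*I*pi/5)) + (exp(4*I*pi/5)) + (exp(-4*I*pi/5)) + (exp(-2*I*pi/5))] = 0/5 = 0
  <chi_0*chi_2, chi_2> = (1/5)[1*(1)*conj(1) + 1*(exp(4*I*pi/5))*conj(exp(4*I*pi/5)) + 1*(exp(-2*I*pi/5))*conj(exp(-2*I*pi/5)) + 1*(exp(2*I*pi/5))*conj(exp(2*I*pi/5)) + 1*(exp(-4*I*pi/5))*conj(exp(-4*I*pi/5))]
      = (1/5)[(1) + (1) + (1) + (1) + (1)] = 5/5 = 1
  <chi_0*chi_2, chi_3> = (1/5)[1*(1)*conj(1) + 1*(exp(4*I*pi/5))*conj(exp(-4*I*pi/5)) + 1*(exp(-2*I*pi/5))*conj(exp(2*I*pi/5)) + 1*(exp(2*I*pi/5))*conj(exp(-2*I*pi/5)) + 1*(exp(-4*I*pi/5))*conj(exp(4*I*pi/5))]
      = (1/5)[(1) + (exp(-2*I*pi/5)) + (exp(-4*I*pi/5)) + (exp(4*I*pi/5)) + (exp(2*I*pi/5))] = 0/5 = 0
  <chi_0*chi_2, chi_4> = (1/5)[1*(1)*conj(1) + 1*(exp(4*I*pi/5))*conj(exp(-2*I*pi/5)) + 1*(exp(-2*I*pi/5))*conj(exp(-4*I*pi/5)) + 1*(exp(2*I*pi/5))*conj(exp(4*I*pi/5)) + 1*(exp(-4*I*pi/5))*conj(exp(2*I*pi/5))]
      = (1/5)[(1) + (exp(-4*I*pi/5)) + (exp(2*I*pi/5)) + (exp(-2*I*pi/5)) + (exp(4*I*pi/5))] = 0/5 = 0
(Exp terms are combined using exp(i*s)*conj(exp(i*t)) = exp(i*(s-t)), and sums of them are collapsed using the identity that for every m > 1 the m distinct m-th roots of unity sum to 0, e.g. 1 + exp(2*I*pi/3) + exp(-2*I*pi/3) = 0.)
Hence the multiplicities are chi_2: 1. Dimension check: dim(chi_0)*dim(chi_2) = 1*1 = 1 and sum (mult * dim) = 1*1 = 1.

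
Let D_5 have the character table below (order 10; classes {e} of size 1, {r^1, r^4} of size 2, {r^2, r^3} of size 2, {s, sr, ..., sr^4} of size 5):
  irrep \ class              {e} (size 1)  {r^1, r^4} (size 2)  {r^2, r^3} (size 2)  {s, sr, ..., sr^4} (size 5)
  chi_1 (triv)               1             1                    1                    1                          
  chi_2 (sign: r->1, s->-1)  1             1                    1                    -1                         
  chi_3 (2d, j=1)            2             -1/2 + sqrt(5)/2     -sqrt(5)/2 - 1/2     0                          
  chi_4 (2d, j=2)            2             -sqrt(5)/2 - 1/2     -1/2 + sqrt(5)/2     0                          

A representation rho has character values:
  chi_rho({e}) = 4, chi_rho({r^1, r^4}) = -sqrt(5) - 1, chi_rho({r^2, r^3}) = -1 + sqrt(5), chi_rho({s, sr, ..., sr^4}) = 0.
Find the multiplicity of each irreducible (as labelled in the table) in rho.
Multiplicities: chi_1: 0, chi_2: 0, chi_3: 0, chi_4: 2.

Details: Use <chi_rho, chi> = (1/|G|) sum_C |C| * chi_rho(C) * conj(chi(C)) with |G| = 10 for each irreducible chi in the table:
  <chi_rho, chi_1> = (1/10)[1*(4)*conj(1) + 2*(-sqrt(5) - 1)*conj(1) + 2*(-1 + sqrt(5))*conj(1) + 5*(0)*conj(1)]
      = (1/10)[(4) + (-2*sqrt(5) - 2) + (-2 + 2*sqrt(5)) + (0)] = 0/10 = 0
  <chi_rho, chi_2> = (1/10)[1*(4)*conj(1) + 2*(-sqrt(5) - 1)*conj(1) + 2*(-1 + sqrt(5))*conj(1) + 5*(0)*conj(-1)]
      = (1/10)[(4) + (-2*sqrt(5) - 2) + (-2 + 2*sqrt(5)) + (0)] = 0/10 = 0
  <chi_rho, chi_3> = (1/10)[1*(4)*conj(2) + 2*(-sqrt(5) - 1)*conj(-1/2 + sqrt(5)/2) + 2*(-1 + sqrt(5))*conj(-sqrt(5)/2 - 1/2) + 5*(0)*conj(0)]
      = (1/10)[(8) + (-4) + (-4) + (0)] = 0/10 = 0
  <chi_rho, chi_4> = (1/10)[1*(4)*conj(2) + 2*(-sqrt(5) - 1)*conj(-sqrt(5)/2 - 1/2) + 2*(-1 + sqrt(5))*conj(-1/2 + sqrt(5)/2) + 5*(0)*conj(0)]
      = (1/10)[(8) + (2*sqrt(5) + 6) + (6 - 2*sqrt(5)) + (0)] = 20/10 = 2
Dimension check: dim(rho) = sum (mult * dim) = 0*1 + 0*1 + 0*2 + 2*2 = 4 = chi_rho(e) = 4.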